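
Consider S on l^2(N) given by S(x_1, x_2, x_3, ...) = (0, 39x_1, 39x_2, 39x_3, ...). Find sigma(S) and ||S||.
sigma(S) = closed disk {z in C : |z| ≤ 39}; ||S|| = 39

Note S = 39·U where U is the unit right shift (U x)_k = x_{k-1} (with x_0 := 0); so ||S|| = 39||U|| and sigma(S) = 39·sigma(U). ||S x||^2 = sum_{k≥1} |39x_k|^2 = 1521||x||^2, so ||S|| = 39 and sigma(S) ⊂ {|z| ≤ 39}. For any |lambda| < 39, the equation (S - lambda I) x = 0 forces x_1 = 0, then 39x_k = lambda x_{k+1} ⇒ x = 0, so S has no eigenvalues. But (S - lambda I) is not surjective for |lambda| < 39: solving (S - lambda I) x = e_1 would require x_n proportional to (lambda/39)^(-n), which is not in l^2. So every |lambda| < 39 lies in the residual spectrum. The boundary |lambda| = 39 is in the approximate point spectrum (the spectrum is closed). Hence sigma(S) is the closed disk of radius 39.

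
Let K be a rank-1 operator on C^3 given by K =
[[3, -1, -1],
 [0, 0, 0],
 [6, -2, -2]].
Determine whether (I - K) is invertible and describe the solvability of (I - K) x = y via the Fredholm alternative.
(I - K) is singular (det(I - K) = 0, i.e. 1 ∈ sigma(K)). (I - K) x = y is solvable iff y ⊥ ker((I - K)^*) = span{(3, -1, -1)}, i.e. iff 3y_1 - y_2 - y_3 = 0. When solvable, the solutions are x = y + c·(1, 0, 2), c arbitrary (ker(I - K) = span{(1, 0, 2)}, dimension 1).

K has rank 1, so it is an outer product K = u v^T: every row of K is a multiple of one row vector. Reading off the entries, u = (1, 0, 2) and v = (3, -1, -1) (row i of K equals u_i·v^T). A rank-one matrix u v^T satisfies K u = u (v·u) and kills the (2)-dimensional subspace v^⊥, so its characteristic polynomial is lambda^2 (lambda - v·u) with v·u = tr K = 1. Hence the eigenvalues of I - K are 1 (multiplicity 2) and 1 - (1) = 0, so det(I - K) = 0. (Direct check: I - K =
[[-2, 1, 1],
 [0, 1, 0],
 [-6, 2, 3]]
has determinant 0.) So 1 is an eigenvalue of K and (I - K) is not invertible. The finite-dimensional Fredholm alternative says: either (I - K) is invertible, or ker(I - K) ≠ {0} and then range(I - K) = ker((I - K)^*)^⊥, with dim ker(I - K) = dim ker((I - K)^*). We are in the second case, so we need both kernels. Kernel of I - K: (I - K) u = u - u (v·u) = u - u = 0, so ker(I - K) = span{u} = span{(1, 0, 2)} (it is exactly 1-dimensional because rank(I - K) = 2). Kernel of the adjoint: K is real, so (I - K)^* = I - K^T = I - v u^T, and (I - v u^T) v = v - v (u·v) = 0; hence ker((I - K)^*) = span{v} = span{(3, -1, -1)}. Therefore (I - K) x = y is solvable iff <y, v> = 0, i.e. iff 3y_1 - y_2 - y_3 = 0. When this holds, K y = u (v·y) = 0, so (I - K) y = y and x = y is a particular solution; the full solution set is the line x = y + c·u = y + c·(1, 0, 2), c ∈ C.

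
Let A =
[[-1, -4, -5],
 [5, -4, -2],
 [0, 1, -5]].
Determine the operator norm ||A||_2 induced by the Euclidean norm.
||A||_2 ≈ 8.5152 (= sqrt(largest eigenvalue of A^T A))

||A||_2 = sigma_max(A) = sqrt(lambda_max(A^T A)). Form the symmetric matrix M = A^T A =
[[26, -16, -5],
 [-16, 33, 23],
 [-5, 23, 54]].
Its characteristic polynomial (trace, sum of principal 2x2 minors, determinant of M give the coefficients) is
  p(λ) = det(λ I - M) = λ^3 - 113λ^2 + 3234λ - 21609.
No integer candidate from the rational root theorem (±divisors of 21609) is a root, so the roots are irrational. The cubic discriminant is Δ = 3070574073 > 0, so there are three distinct real roots. p(9) = -927 and p(10) = 431 have opposite signs, so a root lies in (9, 10); Newton's method refines it to λ ≈ 9.6689. p(30) = 711 and p(31) = -157 have opposite signs, so a root lies in (30, 31); Newton's method refines it to λ ≈ 30.8227. p(72) = -1305 and p(73) = 1313 have opposite signs, so a root lies in (72, 73); Newton's method refines it to λ ≈ 72.5084. Check (Vieta): the three roots sum to 113, matching tr M = 113.
So the eigenvalues of A^T A are ≈ 9.6689, 30.8227, 72.5084 (all ≥ 0, as they must be for A^T A). The largest is λ_max ≈ 72.5084, hence ||A||_2 = sqrt(λ_max) ≈ 8.5152.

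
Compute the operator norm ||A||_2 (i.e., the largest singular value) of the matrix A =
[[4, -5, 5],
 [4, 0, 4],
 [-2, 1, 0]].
||A||_2 ≈ 9.5658 (= sqrt(largest eigenvalue of A^T A))

||A||_2 = sigma_max(A) = sqrt(lambda_max(A^T A)). Form the symmetric matrix M = A^T A =
[[36, -22, 36],
 [-22, 26, -25],
 [36, -25, 41]].
Its characteristic polynomial (trace, sum of principal 2x2 minors, determinant of M give the coefficients) is
  p(λ) = det(λ I - M) = λ^3 - 103λ^2 + 1073λ - 1936.
No integer candidate from the rational root theorem (±divisors of 1936) is a root, so the roots are irrational. The cubic discriminant is Δ = 2561034925 > 0, so there are three distinct real roots. p(2) = -194 and p(3) = 383 have opposite signs, so a root lies in (2, 3); Newton's method refines it to λ ≈ 2.3013. p(9) = 107 and p(10) = -506 have opposite signs, so a root lies in (9, 10); Newton's method refines it to λ ≈ 9.1936. p(91) = -3665 and p(92) = 3676 have opposite signs, so a root lies in (91, 92); Newton's method refines it to λ ≈ 91.5051. Check (Vieta): the three roots sum to 103, matching tr M = 103.
So the eigenvalues of A^T A are ≈ 2.3013, 9.1936, 91.5051 (all ≥ 0, as they must be for A^T A). The largest is λ_max ≈ 91.5051, hence ||A||_2 = sqrt(λ_max) ≈ 9.5658.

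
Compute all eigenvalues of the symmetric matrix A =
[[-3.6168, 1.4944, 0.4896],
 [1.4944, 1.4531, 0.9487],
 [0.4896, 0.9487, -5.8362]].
sigma(A) ≈ {-6, -4, 2}

A is real symmetric, so its spectrum consists of real eigenvalues. Expanding the characteristic polynomial of the displayed matrix gives
  det(λ I - A) = p(λ) = λ^3 + (8)λ^2 + (4)λ + (-48.0013).
Solving p(λ) = 0 yields eigenvalues ≈ -6, -4, 2. (A is shown rounded to 4 decimals, so these recover the underlying integer eigenvalues to within that precision.)
Verification: the trace of A = -8 equals the sum of eigenvalues -8, and det(A) ≈ 48.0013 matches the eigenvalue product 48.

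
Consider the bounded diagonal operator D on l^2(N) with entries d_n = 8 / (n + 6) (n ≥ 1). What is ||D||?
||D|| = 8/7 (attained at n = 1)

For D diagonal, ||D|| = sup_n |d_n| = sup_n 8/(n + 6). This is positive and strictly decreasing in n, so the supremum is attained at n = 1: d_1 = 8/(1 + 6) = 8/7. Hence ||D|| = 8/7.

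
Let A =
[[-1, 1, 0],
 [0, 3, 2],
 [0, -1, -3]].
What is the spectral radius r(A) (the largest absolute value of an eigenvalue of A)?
r(A) = sqrt(28)/2 ≈ 2.6458

The eigenvalues of A are the roots of its characteristic polynomial. With M = A (coefficients from the trace, the sum of principal 2x2 minors, and det A):
  p(λ) = det(λ I - M) = λ^3 + λ^2 - 7λ - 7.
By the rational root theorem any rational root is an integer divisor of 7. Testing λ = -1: p(-1) = -1 + 1 + 7 - 7 = 0, so λ = -1 is a root. Dividing out (λ + 1) leaves p(λ) = (λ + 1)(λ^2 - 7). For λ^2 - 7 the discriminant is 28. It is nonnegative but not a perfect square, so the roots are real and irrational: λ = ± sqrt(28)/2 ≈ 2.6458, -2.6458.
Thus the eigenvalues (to 4 decimals) are 2.6458 (modulus 2.6458); -2.6458 (modulus 2.6458); -1 (modulus 1). The spectral radius is the largest modulus: r(A) = sqrt(28)/2 ≈ 2.6458. (Cross-check: r(A) ≤ ||A||_2 ≈ 4.591; equality holds whenever A is normal, though it can also hold for some non-normal A.)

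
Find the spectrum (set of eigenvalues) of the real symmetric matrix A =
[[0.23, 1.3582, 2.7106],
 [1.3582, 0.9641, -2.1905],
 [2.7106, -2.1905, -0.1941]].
sigma(A) ≈ {-4, 2, 3}

A is real symmetric, so its spectrum consists of real eigenvalues. Expanding the characteristic polynomial of the displayed matrix gives
  det(λ I - A) = p(λ) = λ^3 + (-1)λ^2 + (-14)λ + (24).
Solving p(λ) = 0 yields eigenvalues ≈ -4, 2, 3. (A is shown rounded to 4 decimals, so these recover the underlying integer eigenvalues to within that precision.)
Verification: the trace of A = 1 equals the sum of eigenvalues 1, and det(A) ≈ -24.0010 matches the eigenvalue product -24.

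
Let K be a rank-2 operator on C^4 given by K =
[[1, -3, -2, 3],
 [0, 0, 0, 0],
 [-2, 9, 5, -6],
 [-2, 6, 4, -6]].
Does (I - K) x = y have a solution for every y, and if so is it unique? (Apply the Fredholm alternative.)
(I - K) is invertible (det(I - K) = -4 ≠ 0), so for every y in C^4 the equation (I - K) x = y has a unique solution.

K has rank 2 and factors as K = U V^T = u1 v1^T + u2 v2^T with u1 = (1, 0, -2, -2), v1 = (1, -3, -2, 3), u2 = (0, 0, -1, 0), v2 = (0, -3, -1, 0) (multiplying out reproduces the displayed K). The nonzero eigenvalues of U V^T coincide with those of the 2 x 2 matrix G = V^T U = [[v1·u1, v1·u2], [v2·u1, v2·u2]] = [[-1, 2], [2, 1]], and by the Sylvester determinant identity det(I_4 - U V^T) = det(I_2 - V^T U) = det([[2, -2], [-2, 0]]) = (2)(0) - (-2)(-2) = -4. (Direct check: I - K =
[[0, 3, 2, -3],
 [0, 1, 0, 0],
 [2, -9, -4, 6],
 [2, -6, -4, 7]]
has determinant -4.) The finite-dimensional Fredholm alternative says: either (I - K) is invertible, or ker(I - K) ≠ {0} and then range(I - K) = ker((I - K)^*)^⊥, with dim ker(I - K) = dim ker((I - K)^*). Since det(I - K) ≠ 0, 1 is not an eigenvalue of K and ker(I - K) = {0}, so we are in the first case: for every y there is a unique x = (I - K)^(-1) y. (Explicitly, by the Woodbury identity, (I - U V^T)^(-1) = I + U (I_2 - G)^(-1) V^T.)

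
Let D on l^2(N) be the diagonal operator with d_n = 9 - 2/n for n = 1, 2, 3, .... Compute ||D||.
||D|| = 9

For a diagonal operator on l^2 with entries d_n, ||D|| = sup_n |d_n|. Here d_1 = 7, d_2 = 8, ..., and d_n = 9 - 2/n increases monotonically toward 9. All terms lie in [7, 9), so |d_n| = d_n and the supremum is the limit 9, which is not attained by any individual d_n. Hence ||D|| = 9.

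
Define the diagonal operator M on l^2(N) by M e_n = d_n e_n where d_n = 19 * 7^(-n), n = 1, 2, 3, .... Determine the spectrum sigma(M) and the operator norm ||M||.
sigma(M) = {19 * 7^(-n) : n ≥ 1} ∪ {0}; ||M|| = 19/7

A bounded diagonal operator on l^2 with diagonal entries d_n has spectrum equal to the closure of {d_n : n ≥ 1}: every d_n is an eigenvalue (with eigenvector e_n), so {d_n} ⊂ sigma(M); the spectrum is closed, so its closure is too; and for lambda not in the closure, (M - lambda I) has bounded inverse (the diagonal entries 1/(d_n - lambda) are bounded). For our sequence d_n = 19 * 7^(-n), n = 1, 2, 3, ...:
  - {d_n} = {19 * 7^(-n) : n ≥ 1}; the only limit point is 0
  - closure = {19 * 7^(-n) : n ≥ 1} ∪ {0}
For the norm: a diagonal operator has ||M|| = sup_n |d_n|. Here d_n = 19 * 7^(-n) is positive and decreasing, so sup_n |d_n| = d_1 = 19/7. So ||M|| = 19/7.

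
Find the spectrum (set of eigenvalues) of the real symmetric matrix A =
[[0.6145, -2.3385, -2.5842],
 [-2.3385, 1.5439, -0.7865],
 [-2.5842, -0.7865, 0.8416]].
sigma(A) ≈ {-3, 2, 4}

A is real symmetric, so its spectrum consists of real eigenvalues. Expanding the characteristic polynomial of the displayed matrix gives
  det(λ I - A) = p(λ) = λ^3 + (-3)λ^2 + (-10)λ + (24).
Solving p(λ) = 0 yields eigenvalues ≈ -3, 2, 4. (A is shown rounded to 4 decimals, so these recover the underlying integer eigenvalues to within that precision.)
Verification: the trace of A = 3 equals the sum of eigenvalues 3, and det(A) ≈ -24.0002 matches the eigenvalue product -24.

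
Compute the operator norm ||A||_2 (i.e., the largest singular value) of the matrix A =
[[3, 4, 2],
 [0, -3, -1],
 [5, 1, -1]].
||A||_2 ≈ 6.975 (= sqrt(largest eigenvalue of A^T A))

||A||_2 = sigma_max(A) = sqrt(lambda_max(A^T A)). Form the symmetric matrix M = A^T A =
[[34, 17, 1],
 [17, 26, 10],
 [1, 10, 6]].
Its characteristic polynomial (trace, sum of principal 2x2 minors, determinant of M give the coefficients) is
  p(λ) = det(λ I - M) = λ^3 - 66λ^2 + 854λ - 484.
No integer candidate from the rational root theorem (±divisors of 484) is a root, so the roots are irrational. The cubic discriminant is Δ = 613683040 > 0, so there are three distinct real roots. p(0) = -484 and p(1) = 305 have opposite signs, so a root lies in (0, 1); Newton's method refines it to λ ≈ 0.5937. p(16) = 380 and p(17) = -127 have opposite signs, so a root lies in (16, 17); Newton's method refines it to λ ≈ 16.7554. p(48) = -964 and p(49) = 545 have opposite signs, so a root lies in (48, 49); Newton's method refines it to λ ≈ 48.6508. Check (Vieta): the three roots sum to 66, matching tr M = 66.
So the eigenvalues of A^T A are ≈ 0.5937, 16.7554, 48.6508 (all ≥ 0, as they must be for A^T A). The largest is λ_max ≈ 48.6508, hence ||A||_2 = sqrt(λ_max) ≈ 6.975.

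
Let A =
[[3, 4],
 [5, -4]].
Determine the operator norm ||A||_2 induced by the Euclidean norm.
||A||_2 = sqrt((66 + sqrt(260))/2) ≈ 6.408 (= sqrt(largest eigenvalue of A^T A))

||A||_2 = sigma_max(A) = sqrt(lambda_max(A^T A)). Form the symmetric matrix M = A^T A =
[[34, -8],
 [-8, 32]].
Its characteristic polynomial (trace, determinant of M give the coefficients) is
  p(λ) = det(λ I - M) = λ^2 - 66λ + 1024.
For λ^2 - 66λ + 1024 the discriminant is 260. It is nonnegative but not a perfect square, so the roots are real and irrational: λ = (66 ± sqrt(260))/2 ≈ 41.0623, 24.9377.
So the eigenvalues of A^T A are ≈ 24.9377, 41.0623 (all ≥ 0, as they must be for A^T A). The largest is λ_max = (66 + sqrt(260))/2 ≈ 41.0623, hence ||A||_2 = sqrt(λ_max) = sqrt((66 + sqrt(260))/2) ≈ 6.408.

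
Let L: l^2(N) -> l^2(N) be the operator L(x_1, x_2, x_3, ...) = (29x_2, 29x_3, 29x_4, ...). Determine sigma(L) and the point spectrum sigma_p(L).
sigma(L) = closed disk {z in C : |z| ≤ 29}; sigma_p(L) = open disk {z in C : |z| < 29}

Note L = 29·V where V is the unit left shift (V x)_k = x_{k+1}; so sigma(L) = 29·sigma(V) and ||L|| = 29||V||. ||L x||^2 = 841sum_{k≥2} |x_k|^2 ≤ 841||x||^2, with equality on {x : x_1 = 0}, so ||L|| = 29. For any lambda with |lambda| < 29, set r = lambda/29 (|r| < 1); the vector x = (1, r, r^2, ...) is in l^2 and satisfies L x = 29(r, r^2, ...) = lambda x, so lambda is an eigenvalue. On the boundary |lambda| = 29 the geometric series diverges, so no l^2 eigenvector exists, but these lambda lie in the approximate point spectrum. Hence sigma(L) is the closed disk of radius 29 and sigma_p(L) is the open disk.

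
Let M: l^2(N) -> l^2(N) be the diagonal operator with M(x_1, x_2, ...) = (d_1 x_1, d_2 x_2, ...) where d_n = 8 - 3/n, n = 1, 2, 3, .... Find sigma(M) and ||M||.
sigma(M) = {8 - 3/n : n ≥ 1} ∪ {8}; ||M|| = 8

A bounded diagonal operator on l^2 with diagonal entries d_n has spectrum equal to the closure of {d_n : n ≥ 1}: every d_n is an eigenvalue (with eigenvector e_n), so {d_n} ⊂ sigma(M); the spectrum is closed, so its closure is too; and for lambda not in the closure, (M - lambda I) has bounded inverse (the diagonal entries 1/(d_n - lambda) are bounded). For our sequence d_n = 8 - 3/n, n = 1, 2, 3, ...:
  - {d_n} = {8 - 3/n : n ≥ 1}; the only limit point is 8
  - closure = {8 - 3/n : n ≥ 1} ∪ {8}
For the norm: a diagonal operator has ||M|| = sup_n |d_n|. Here d_n = 8 - 3/n increases monotonically from d_1 = 5 toward 8, with all terms in [5, 8); so sup_n |d_n| = 8 (the supremum is the limit, not attained). So ||M|| = 8.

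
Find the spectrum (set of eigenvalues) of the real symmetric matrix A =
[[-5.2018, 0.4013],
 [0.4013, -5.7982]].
sigma(A) ≈ {-6, -5}

A is real symmetric, so its spectrum consists of real eigenvalues. Expanding the characteristic polynomial of the displayed matrix gives
  det(λ I - A) = p(λ) = λ^2 + (11)λ + (30).
Solving p(λ) = 0 yields eigenvalues ≈ -6, -5. (A is shown rounded to 4 decimals, so these recover the underlying integer eigenvalues to within that precision.)
Verification: the trace of A = -11 equals the sum of eigenvalues -11, and det(A) ≈ 30.0000 matches the eigenvalue product 30.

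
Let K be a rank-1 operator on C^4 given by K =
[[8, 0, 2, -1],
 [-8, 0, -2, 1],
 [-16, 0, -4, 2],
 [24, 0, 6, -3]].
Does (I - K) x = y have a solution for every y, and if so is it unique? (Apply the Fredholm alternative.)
(I - K) is singular (det(I - K) = 0, i.e. 1 ∈ sigma(K)). (I - K) x = y is solvable iff y ⊥ ker((I - K)^*) = span{(8, 0, 2, -1)}, i.e. iff 8y_1 + 2y_3 - y_4 = 0. When solvable, the solutions are x = y + c·(1, -1, -2, 3), c arbitrary (ker(I - K) = span{(1, -1, -2, 3)}, dimension 1).

K has rank 1, so it is an outer product K = u v^T: every row of K is a multiple of one row vector. Reading off the entries, u = (1, -1, -2, 3) and v = (8, 0, 2, -1) (row i of K equals u_i·v^T). A rank-one matrix u v^T satisfies K u = u (v·u) and kills the (3)-dimensional subspace v^⊥, so its characteristic polynomial is lambda^3 (lambda - v·u) with v·u = tr K = 1. Hence the eigenvalues of I - K are 1 (multiplicity 3) and 1 - (1) = 0, so det(I - K) = 0. (Direct check: I - K =
[[-7, 0, -2, 1],
 [8, 1, 2, -1],
 [16, 0, 5, -2],
 [-24, 0, -6, 4]]
has determinant 0.) So 1 is an eigenvalue of K and (I - K) is not invertible. The finite-dimensional Fredholm alternative says: either (I - K) is invertible, or ker(I - K) ≠ {0} and then range(I - K) = ker((I - K)^*)^⊥, with dim ker(I - K) = dim ker((I - K)^*). We are in the second case, so we need both kernels. Kernel of I - K: (I - K) u = u - u (v·u) = u - u = 0, so ker(I - K) = span{u} = span{(1, -1, -2, 3)} (it is exactly 1-dimensional because rank(I - K) = 3). Kernel of the adjoint: K is real, so (I - K)^* = I - K^T = I - v u^T, and (I - v u^T) v = v - v (u·v) = 0; hence ker((I - K)^*) = span{v} = span{(8, 0, 2, -1)}. Therefore (I - K) x = y is solvable iff <y, v> = 0, i.e. iff 8y_1 + 2y_3 - y_4 = 0. When this holds, K y = u (v·y) = 0, so (I - K) y = y and x = y is a particular solution; the full solution set is the line x = y + c·u = y + c·(1, -1, -2, 3), c ∈ C.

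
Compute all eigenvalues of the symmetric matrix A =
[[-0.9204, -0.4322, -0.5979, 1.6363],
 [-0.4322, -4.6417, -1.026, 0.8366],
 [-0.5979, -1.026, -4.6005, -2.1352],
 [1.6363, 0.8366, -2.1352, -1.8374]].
sigma(A) ≈ {-6, -5, -2, 1}

A is real symmetric, so its spectrum consists of real eigenvalues. Expanding the characteristic polynomial of the displayed matrix gives
  det(λ I - A) = p(λ) = λ^4 + (12)λ^3 + (39)λ^2 + (8)λ + (-59.9971).
Solving p(λ) = 0 yields eigenvalues ≈ -6, -5, -2, 1. (A is shown rounded to 4 decimals, so these recover the underlying integer eigenvalues to within that precision.)
Verification: the trace of A = -12 equals the sum of eigenvalues -12, and det(A) ≈ -59.9971 matches the eigenvalue product -60.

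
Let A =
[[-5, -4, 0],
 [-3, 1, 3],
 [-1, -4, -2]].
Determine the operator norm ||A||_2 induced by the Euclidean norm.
||A||_2 ≈ 7.429 (= sqrt(largest eigenvalue of A^T A))

||A||_2 = sigma_max(A) = sqrt(lambda_max(A^T A)). Form the symmetric matrix M = A^T A =
[[35, 21, -7],
 [21, 33, 11],
 [-7, 11, 13]].
Its characteristic polynomial (trace, sum of principal 2x2 minors, determinant of M give the coefficients) is
  p(λ) = det(λ I - M) = λ^3 - 81λ^2 + 1428λ - 196.
No integer candidate from the rational root theorem (±divisors of 196) is a root, so the roots are irrational. The cubic discriminant is Δ = 1721656944 > 0, so there are three distinct real roots. p(0) = -196 and p(1) = 1152 have opposite signs, so a root lies in (0, 1); Newton's method refines it to λ ≈ 0.1383. p(25) = 504 and p(26) = -248 have opposite signs, so a root lies in (25, 26); Newton's method refines it to λ ≈ 25.6715. p(55) = -306 and p(56) = 1372 have opposite signs, so a root lies in (55, 56); Newton's method refines it to λ ≈ 55.1902. Check (Vieta): the three roots sum to 81, matching tr M = 81.
So the eigenvalues of A^T A are ≈ 0.1383, 25.6715, 55.1902 (all ≥ 0, as they must be for A^T A). The largest is λ_max ≈ 55.1902, hence ||A||_2 = sqrt(λ_max) ≈ 7.429.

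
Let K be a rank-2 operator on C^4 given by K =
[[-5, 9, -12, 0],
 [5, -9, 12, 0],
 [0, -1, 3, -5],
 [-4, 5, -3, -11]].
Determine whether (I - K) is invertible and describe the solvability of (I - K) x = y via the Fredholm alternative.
(I - K) is invertible (det(I - K) = 99 ≠ 0), so for every y in C^4 the equation (I - K) x = y has a unique solution.

K has rank 2 and factors as K = U V^T = u1 v1^T + u2 v2^T with u1 = (3, -3, -2, -2), v1 = (-1, 2, -3, 1), u2 = (1, -1, 1, 3), v2 = (-2, 3, -3, -3) (multiplying out reproduces the displayed K). The nonzero eigenvalues of U V^T coincide with those of the 2 x 2 matrix G = V^T U = [[v1·u1, v1·u2], [v2·u1, v2·u2]] = [[-5, -3], [-3, -17]], and by the Sylvester determinant identity det(I_4 - U V^T) = det(I_2 - V^T U) = det([[6, 3], [3, 18]]) = (6)(18) - (3)(3) = 99. (Direct check: I - K =
[[6, -9, 12, 0],
 [-5, 10, -12, 0],
 [0, 1, -2, 5],
 [4, -5, 3, 12]]
has determinant 99.) The finite-dimensional Fredholm alternative says: either (I - K) is invertible, or ker(I - K) ≠ {0} and then range(I - K) = ker((I - K)^*)^⊥, with dim ker(I - K) = dim ker((I - K)^*). Since det(I - K) ≠ 0, 1 is not an eigenvalue of K and ker(I - K) = {0}, so we are in the first case: for every y there is a unique x = (I - K)^(-1) y. (Explicitly, by the Woodbury identity, (I - U V^T)^(-1) = I + U (I_2 - G)^(-1) V^T.)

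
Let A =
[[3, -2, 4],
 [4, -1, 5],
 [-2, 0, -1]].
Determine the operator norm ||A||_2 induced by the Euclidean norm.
||A||_2 ≈ 8.6029 (= sqrt(largest eigenvalue of A^T A))

||A||_2 = sigma_max(A) = sqrt(lambda_max(A^T A)). Form the symmetric matrix M = A^T A =
[[29, -10, 34],
 [-10, 5, -13],
 [34, -13, 42]].
Its characteristic polynomial (trace, sum of principal 2x2 minors, determinant of M give the coefficients) is
  p(λ) = det(λ I - M) = λ^3 - 76λ^2 + 148λ - 49.
No integer candidate from the rational root theorem (±divisors of 49) is a root, so the roots are irrational. The cubic discriminant is Δ = 37366949 > 0, so there are three distinct real roots. p(0) = -49 and p(1) = 24 have opposite signs, so a root lies in (0, 1); Newton's method refines it to λ ≈ 0.422. p(1) = 24 and p(2) = -49 have opposite signs, so a root lies in (1, 2); Newton's method refines it to λ ≈ 1.5688. p(74) = -49 and p(75) = 5426 have opposite signs, so a root lies in (74, 75); Newton's method refines it to λ ≈ 74.0092. Check (Vieta): the three roots sum to 76, matching tr M = 76.
So the eigenvalues of A^T A are ≈ 0.422, 1.5688, 74.0092 (all ≥ 0, as they must be for A^T A). The largest is λ_max ≈ 74.0092, hence ||A||_2 = sqrt(λ_max) ≈ 8.6029.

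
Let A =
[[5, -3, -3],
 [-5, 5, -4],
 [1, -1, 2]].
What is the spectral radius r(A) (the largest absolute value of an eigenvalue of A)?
r(A) ≈ 8.8896

The eigenvalues of A are the roots of its characteristic polynomial. With M = A (coefficients from the trace, the sum of principal 2x2 minors, and det A):
  p(λ) = det(λ I - M) = λ^3 - 12λ^2 + 29λ - 12.
No integer candidate from the rational root theorem (±divisors of 12) is a root, so the roots are irrational. The cubic discriminant is Δ = 11884 > 0, so there are three distinct real roots. p(0) = -12 and p(1) = 6 have opposite signs, so a root lies in (0, 1); Newton's method refines it to λ ≈ 0.5214. p(2) = 6 and p(3) = -6 have opposite signs, so a root lies in (2, 3); Newton's method refines it to λ ≈ 2.589. p(8) = -36 and p(9) = 6 have opposite signs, so a root lies in (8, 9); Newton's method refines it to λ ≈ 8.8896. Check (Vieta): the three roots sum to 12, matching tr M = 12.
Thus the eigenvalues (to 4 decimals) are 0.5214 (modulus 0.5214); 2.589 (modulus 2.589); 8.8896 (modulus 8.8896). The spectral radius is the largest modulus: r(A) ≈ 8.8896. (Cross-check: r(A) ≤ ||A||_2 ≈ 9.3788; equality holds whenever A is normal, though it can also hold for some non-normal A.)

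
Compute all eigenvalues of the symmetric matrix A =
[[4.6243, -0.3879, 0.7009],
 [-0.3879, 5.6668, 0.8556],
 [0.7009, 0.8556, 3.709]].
sigma(A) ≈ {3, 5, 6}

A is real symmetric, so its spectrum consists of real eigenvalues. Expanding the characteristic polynomial of the displayed matrix gives
  det(λ I - A) = p(λ) = λ^3 + (-14)λ^2 + (63)λ + (-90.0019).
Solving p(λ) = 0 yields eigenvalues ≈ 3, 5, 6. (A is shown rounded to 4 decimals, so these recover the underlying integer eigenvalues to within that precision.)
Verification: the trace of A = 14 equals the sum of eigenvalues 14, and det(A) ≈ 90.0019 matches the eigenvalue product 90.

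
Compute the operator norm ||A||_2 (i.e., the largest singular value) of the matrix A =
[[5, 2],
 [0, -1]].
||A||_2 = sqrt((30 + sqrt(800))/2) ≈ 5.3983 (= sqrt(largest eigenvalue of A^T A))

||A||_2 = sigma_max(A) = sqrt(lambda_max(A^T A)). Form the symmetric matrix M = A^T A =
[[25, 10],
 [10, 5]].
Its characteristic polynomial (trace, determinant of M give the coefficients) is
  p(λ) = det(λ I - M) = λ^2 - 30λ + 25.
For λ^2 - 30λ + 25 the discriminant is 800. It is nonnegative but not a perfect square, so the roots are real and irrational: λ = (30 ± sqrt(800))/2 ≈ 29.1421, 0.8579.
So the eigenvalues of A^T A are ≈ 0.8579, 29.1421 (all ≥ 0, as they must be for A^T A). The largest is λ_max = (30 + sqrt(800))/2 ≈ 29.1421, hence ||A||_2 = sqrt(λ_max) = sqrt((30 + sqrt(800))/2) ≈ 5.3983.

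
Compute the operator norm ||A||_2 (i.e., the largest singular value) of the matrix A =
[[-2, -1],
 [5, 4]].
||A||_2 = sqrt((46 + sqrt(2080))/2) ≈ 6.7678 (= sqrt(largest eigenvalue of A^T A))

||A||_2 = sigma_max(A) = sqrt(lambda_max(A^T A)). Form the symmetric matrix M = A^T A =
[[29, 22],
 [22, 17]].
Its characteristic polynomial (trace, determinant of M give the coefficients) is
  p(λ) = det(λ I - M) = λ^2 - 46λ + 9.
For λ^2 - 46λ + 9 the discriminant is 2080. It is nonnegative but not a perfect square, so the roots are real and irrational: λ = (46 ± sqrt(2080))/2 ≈ 45.8035, 0.1965.
So the eigenvalues of A^T A are ≈ 0.1965, 45.8035 (all ≥ 0, as they must be for A^T A). The largest is λ_max = (46 + sqrt(2080))/2 ≈ 45.8035, hence ||A||_2 = sqrt(λ_max) = sqrt((46 + sqrt(2080))/2) ≈ 6.7678.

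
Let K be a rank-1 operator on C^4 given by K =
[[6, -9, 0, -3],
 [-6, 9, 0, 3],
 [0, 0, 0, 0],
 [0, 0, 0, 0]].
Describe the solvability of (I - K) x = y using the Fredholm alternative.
(I - K) is invertible (det(I - K) = -14 ≠ 0), so for every y in C^4 the equation (I - K) x = y has a unique solution.

K has rank 1, so it is an outer product K = u v^T: every row of K is a multiple of one row vector. Reading off the entries, u = (-3, 3, 0, 0) and v = (-2, 3, 0, 1) (row i of K equals u_i·v^T). A rank-one matrix u v^T satisfies K u = u (v·u) and kills the (3)-dimensional subspace v^⊥, so its characteristic polynomial is lambda^3 (lambda - v·u) with v·u = tr K = 15. Hence the eigenvalues of I - K are 1 (multiplicity 3) and 1 - (15) = -14, so det(I - K) = -14. (Direct check: I - K =
[[-5, 9, 0, 3],
 [6, -8, 0, -3],
 [0, 0, 1, 0],
 [0, 0, 0, 1]]
has determinant -14.) The finite-dimensional Fredholm alternative says: either (I - K) is invertible, or ker(I - K) ≠ {0} and then range(I - K) = ker((I - K)^*)^⊥, with dim ker(I - K) = dim ker((I - K)^*). Since det(I - K) ≠ 0, 1 is not an eigenvalue of K and ker(I - K) = {0}, so we are in the first case: for every y there is a unique x = (I - K)^(-1) y. Explicitly, by the Sherman–Morrison formula, (I - u v^T)^(-1) = I + u v^T/(1 - v·u), i.e. (I - K)^(-1) = I + K/(-14).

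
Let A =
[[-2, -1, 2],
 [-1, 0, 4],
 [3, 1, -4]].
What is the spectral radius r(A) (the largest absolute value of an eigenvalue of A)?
r(A) ≈ 6.5082

The eigenvalues of A are the roots of its characteristic polynomial. With M = A (coefficients from the trace, the sum of principal 2x2 minors, and det A):
  p(λ) = det(λ I - M) = λ^3 + 6λ^2 - 3λ + 2.
No integer candidate from the rational root theorem (±divisors of 2) is a root, so the roots are irrational. The cubic discriminant is Δ = -2052 < 0, so there is one real root and a complex-conjugate pair. p(-7) = -26 and p(-6) = 20 have opposite signs, so a root lies in (-7, -6); Newton's method refines it to λ ≈ -6.5082. Dividing out (λ - (-6.5082)) leaves approximately λ^2 - 0.5082λ + 0.3073. For λ^2 - 0.5082λ + 0.3073 the discriminant is -0.971. It is negative, so the remaining roots are the complex-conjugate pair λ ≈ 0.2541 ± 0.4927i. Their product equals the constant term, so |λ|^2 ≈ 0.3073 and |λ| ≈ 0.5544.
Thus the eigenvalues (to 4 decimals) are -6.5082 (modulus 6.5082); 0.2541 ± 0.4927i (modulus 0.5544). The spectral radius is the largest modulus: r(A) ≈ 6.5082. (Cross-check: r(A) ≤ ||A||_2 ≈ 7.0063; equality holds whenever A is normal, though it can also hold for some non-normal A.)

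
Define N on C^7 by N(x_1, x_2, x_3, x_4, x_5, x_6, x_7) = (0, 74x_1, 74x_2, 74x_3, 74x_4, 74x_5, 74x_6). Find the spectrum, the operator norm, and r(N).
sigma(N) = {0}; ||N|| = 74; r(N) = 0. (N is nilpotent with N^7 = 0.)

On C^7, N is a strictly lower-triangular matrix with 74 on the subdiagonal and zeros elsewhere, so its characteristic polynomial is lambda^7 and every eigenvalue is 0: sigma(N) = {0}. For the operator norm, N e_i = 74e_{i+1} for i = 1, ..., 6 and N e_7 = 0, so the singular values of N are 74 (with multiplicity 6) and 0; hence ||N|| = 74. The spectral radius r(N) = max|lambda| = 0. Note ||N|| > r(N) — characteristic of non-normal nilpotent operators. Indeed N^7 = 0.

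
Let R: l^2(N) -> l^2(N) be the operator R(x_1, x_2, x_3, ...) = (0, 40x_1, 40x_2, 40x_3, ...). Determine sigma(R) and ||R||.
sigma(R) = closed disk {z in C : |z| ≤ 40}; ||R|| = 40

Note R = 40·U where U is the unit right shift (U x)_k = x_{k-1} (with x_0 := 0); so ||R|| = 40||U|| and sigma(R) = 40·sigma(U). ||R x||^2 = sum_{k≥1} |40x_k|^2 = 1600||x||^2, so ||R|| = 40 and sigma(R) ⊂ {|z| ≤ 40}. For any |lambda| < 40, the equation (R - lambda I) x = 0 forces x_1 = 0, then 40x_k = lambda x_{k+1} ⇒ x = 0, so R has no eigenvalues. But (R - lambda I) is not surjective for |lambda| < 40: solving (R - lambda I) x = e_1 would require x_n proportional to (lambda/40)^(-n), which is not in l^2. So every |lambda| < 40 lies in the residual spectrum. The boundary |lambda| = 40 is in the approximate point spectrum (the spectrum is closed). Hence sigma(R) is the closed disk of radius 40.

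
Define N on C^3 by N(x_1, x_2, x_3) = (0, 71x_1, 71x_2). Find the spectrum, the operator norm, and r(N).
sigma(N) = {0}; ||N|| = 71; r(N) = 0. (N is nilpotent with N^3 = 0.)

On C^3, N is a strictly lower-triangular matrix with 71 on the subdiagonal and zeros elsewhere, so its characteristic polynomial is lambda^3 and every eigenvalue is 0: sigma(N) = {0}. For the operator norm, N e_i = 71e_{i+1} for i = 1, ..., 2 and N e_3 = 0, so the singular values of N are 71 (with multiplicity 2) and 0; hence ||N|| = 71. The spectral radius r(N) = max|lambda| = 0. Note ||N|| > r(N) — characteristic of non-normal nilpotent operators. Indeed N^3 = 0.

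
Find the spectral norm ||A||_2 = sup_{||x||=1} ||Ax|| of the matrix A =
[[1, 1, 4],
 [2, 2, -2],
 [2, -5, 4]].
||A||_2 ≈ 7.4237 (= sqrt(largest eigenvalue of A^T A))

||A||_2 = sigma_max(A) = sqrt(lambda_max(A^T A)). Form the symmetric matrix M = A^T A =
[[9, -5, 8],
 [-5, 30, -20],
 [8, -20, 36]].
Its characteristic polynomial (trace, sum of principal 2x2 minors, determinant of M give the coefficients) is
  p(λ) = det(λ I - M) = λ^3 - 75λ^2 + 1185λ - 4900.
No integer candidate from the rational root theorem (±divisors of 4900) is a root, so the roots are irrational. The cubic discriminant is Δ = 164494125 > 0, so there are three distinct real roots. p(6) = -274 and p(7) = 63 have opposite signs, so a root lies in (6, 7); Newton's method refines it to λ ≈ 6.7854. p(13) = 27 and p(14) = -266 have opposite signs, so a root lies in (13, 14); Newton's method refines it to λ ≈ 13.1032. p(55) = -225 and p(56) = 1876 have opposite signs, so a root lies in (55, 56); Newton's method refines it to λ ≈ 55.1114. Check (Vieta): the three roots sum to 75, matching tr M = 75.
So the eigenvalues of A^T A are ≈ 6.7854, 13.1032, 55.1114 (all ≥ 0, as they must be for A^T A). The largest is λ_max ≈ 55.1114, hence ||A||_2 = sqrt(λ_max) ≈ 7.4237.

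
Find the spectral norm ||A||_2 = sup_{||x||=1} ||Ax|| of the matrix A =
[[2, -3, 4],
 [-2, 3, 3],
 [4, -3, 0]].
||A||_2 ≈ 7.0747 (= sqrt(largest eigenvalue of A^T A))

||A||_2 = sigma_max(A) = sqrt(lambda_max(A^T A)). Form the symmetric matrix M = A^T A =
[[24, -24, 2],
 [-24, 27, -3],
 [2, -3, 25]].
Its characteristic polynomial (trace, sum of principal 2x2 minors, determinant of M give the coefficients) is
  p(λ) = det(λ I - M) = λ^3 - 76λ^2 + 1334λ - 1764.
No integer candidate from the rational root theorem (±divisors of 1764) is a root, so the roots are irrational. The cubic discriminant is Δ = 820718960 > 0, so there are three distinct real roots. p(1) = -505 and p(2) = 608 have opposite signs, so a root lies in (1, 2); Newton's method refines it to λ ≈ 1.4379. p(24) = 300 and p(25) = -289 have opposite signs, so a root lies in (24, 25); Newton's method refines it to λ ≈ 24.5104. p(50) = -64 and p(51) = 1245 have opposite signs, so a root lies in (50, 51); Newton's method refines it to λ ≈ 50.0517. Check (Vieta): the three roots sum to 76, matching tr M = 76.
So the eigenvalues of A^T A are ≈ 1.4379, 24.5104, 50.0517 (all ≥ 0, as they must be for A^T A). The largest is λ_max ≈ 50.0517, hence ||A||_2 = sqrt(λ_max) ≈ 7.0747.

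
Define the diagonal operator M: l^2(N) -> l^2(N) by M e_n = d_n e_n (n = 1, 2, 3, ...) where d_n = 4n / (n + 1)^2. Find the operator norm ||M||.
||M|| = 1 (attained at n = 1)

For M diagonal, ||M|| = sup_n |d_n|. Treat f(x) = 4x / (x + 1)^2 for real x > 0. By the quotient rule, f'(x) = 4(1 - x)/(x + 1)^3, which is positive for x < 1 and negative for x > 1. So f has a unique maximum at x = 1, and since 1 is a positive integer, the supremum over n ≥ 1 is attained at n = 1: d_1 = 4·1/(1 + 1)^2 = 4·1/4 = 1. Hence ||M|| = 1.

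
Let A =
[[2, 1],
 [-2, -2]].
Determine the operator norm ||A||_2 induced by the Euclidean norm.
||A||_2 = sqrt((13 + sqrt(153))/2) ≈ 3.5616 (= sqrt(largest eigenvalue of A^T A))

||A||_2 = sigma_max(A) = sqrt(lambda_max(A^T A)). Form the symmetric matrix M = A^T A =
[[8, 6],
 [6, 5]].
Its characteristic polynomial (trace, determinant of M give the coefficients) is
  p(λ) = det(λ I - M) = λ^2 - 13λ + 4.
For λ^2 - 13λ + 4 the discriminant is 153. It is nonnegative but not a perfect square, so the roots are real and irrational: λ = (13 ± sqrt(153))/2 ≈ 12.6847, 0.3153.
So the eigenvalues of A^T A are ≈ 0.3153, 12.6847 (all ≥ 0, as they must be for A^T A). The largest is λ_max = (13 + sqrt(153))/2 ≈ 12.6847, hence ||A||_2 = sqrt(λ_max) = sqrt((13 + sqrt(153))/2) ≈ 3.5616.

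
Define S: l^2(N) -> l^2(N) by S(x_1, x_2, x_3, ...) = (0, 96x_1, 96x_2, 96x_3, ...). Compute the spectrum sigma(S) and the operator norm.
sigma(S) = closed disk {z in C : |z| ≤ 96}; ||S|| = 96

Note S = 96·U where U is the unit right shift (U x)_k = x_{k-1} (with x_0 := 0); so ||S|| = 96||U|| and sigma(S) = 96·sigma(U). ||S x||^2 = sum_{k≥1} |96x_k|^2 = 9216||x||^2, so ||S|| = 96 and sigma(S) ⊂ {|z| ≤ 96}. For any |lambda| < 96, the equation (S - lambda I) x = 0 forces x_1 = 0, then 96x_k = lambda x_{k+1} ⇒ x = 0, so S has no eigenvalues. But (S - lambda I) is not surjective for |lambda| < 96: solving (S - lambda I) x = e_1 would require x_n proportional to (lambda/96)^(-n), which is not in l^2. So every |lambda| < 96 lies in the residual spectrum. The boundary |lambda| = 96 is in the approximate point spectrum (the spectrum is closed). Hence sigma(S) is the closed disk of radius 96.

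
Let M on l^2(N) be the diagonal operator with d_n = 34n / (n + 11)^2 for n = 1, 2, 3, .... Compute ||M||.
||M|| = 17/22 (attained at n = 11)

For M diagonal, ||M|| = sup_n |d_n|. Treat f(x) = 34x / (x + 11)^2 for real x > 0. By the quotient rule, f'(x) = 34(11 - x)/(x + 11)^3, which is positive for x < 11 and negative for x > 11. So f has a unique maximum at x = 11, and since 11 is a positive integer, the supremum over n ≥ 1 is attained at n = 11: d_11 = 34·11/(11 + 11)^2 = 34·11/484 = 17/22. Hence ||M|| = 17/22.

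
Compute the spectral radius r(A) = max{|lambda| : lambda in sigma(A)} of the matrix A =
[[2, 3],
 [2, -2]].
r(A) = sqrt(40)/2 ≈ 3.1623

The eigenvalues of A are the roots of its characteristic polynomial. With M = A (coefficients from the trace and determinant):
  p(λ) = det(λ I - M) = λ^2 - 10.
For λ^2 - 10 the discriminant is 40. It is nonnegative but not a perfect square, so the roots are real and irrational: λ = ± sqrt(40)/2 ≈ 3.1623, -3.1623.
Thus the eigenvalues (to 4 decimals) are 3.1623 (modulus 3.1623); -3.1623 (modulus 3.1623). The spectral radius is the largest modulus: r(A) = sqrt(40)/2 ≈ 3.1623. (Cross-check: r(A) ≤ ||A||_2 ≈ 3.7016; equality holds whenever A is normal, though it can also hold for some non-normal A.)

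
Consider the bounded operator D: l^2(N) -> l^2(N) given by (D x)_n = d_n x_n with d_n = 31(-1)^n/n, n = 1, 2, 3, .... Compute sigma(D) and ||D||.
sigma(D) = {31(-1)^n/n : n ≥ 1} ∪ {0}; ||D|| = 31

A bounded diagonal operator on l^2 with diagonal entries d_n has spectrum equal to the closure of {d_n : n ≥ 1}: every d_n is an eigenvalue (with eigenvector e_n), so {d_n} ⊂ sigma(D); the spectrum is closed, so its closure is too; and for lambda not in the closure, (D - lambda I) has bounded inverse (the diagonal entries 1/(d_n - lambda) are bounded). For our sequence d_n = 31(-1)^n/n, n = 1, 2, 3, ...:
  - {d_n} = {31(-1)^n/n : n ≥ 1}; the only limit point is 0
  - closure = {31(-1)^n/n : n ≥ 1} ∪ {0}
For the norm: a diagonal operator has ||D|| = sup_n |d_n|. Here |d_n| = 31/n is decreasing, so sup_n |d_n| = |d_1| = 31. So ||D|| = 31.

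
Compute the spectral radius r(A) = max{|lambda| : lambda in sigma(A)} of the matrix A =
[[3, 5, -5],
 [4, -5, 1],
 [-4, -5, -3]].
r(A) ≈ 7.1137

The eigenvalues of A are the roots of its characteristic polynomial. With M = A (coefficients from the trace, the sum of principal 2x2 minors, and det A):
  p(λ) = det(λ I - M) = λ^3 + 5λ^2 - 44λ - 300.
No integer candidate from the rational root theorem (±divisors of 300) is a root, so the roots are irrational. The cubic discriminant is Δ = -702864 < 0, so there is one real root and a complex-conjugate pair. p(7) = -20 and p(8) = 180 have opposite signs, so a root lies in (7, 8); Newton's method refines it to λ ≈ 7.1137. Dividing out (λ - (7.1137)) leaves approximately λ^2 + 12.1137λ + 42.1724. For λ^2 + 12.1137λ + 42.1724 the discriminant is -21.9489. It is negative, so the remaining roots are the complex-conjugate pair λ ≈ -6.0568 ± 2.3425i. Their product equals the constant term, so |λ|^2 ≈ 42.1724 and |λ| ≈ 6.494.
Thus the eigenvalues (to 4 decimals) are 7.1137 (modulus 7.1137); -6.0568 ± 2.3425i (modulus 6.494). The spectral radius is the largest modulus: r(A) ≈ 7.1137. (Cross-check: r(A) ≤ ||A||_2 ≈ 9.193; equality holds whenever A is normal, though it can also hold for some non-normal A.)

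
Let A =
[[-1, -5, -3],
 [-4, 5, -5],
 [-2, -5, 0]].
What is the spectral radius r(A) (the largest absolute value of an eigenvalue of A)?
r(A) ≈ 8.8568

The eigenvalues of A are the roots of its characteristic polynomial. With M = A (coefficients from the trace, the sum of principal 2x2 minors, and det A):
  p(λ) = det(λ I - M) = λ^3 - 4λ^2 - 56λ + 115.
No integer candidate from the rational root theorem (±divisors of 115) is a root, so the roots are irrational. The cubic discriminant is Δ = 888685 > 0, so there are three distinct real roots. p(-7) = -32 and p(-6) = 91 have opposite signs, so a root lies in (-7, -6); Newton's method refines it to λ ≈ -6.7737. p(1) = 56 and p(2) = -5 have opposite signs, so a root lies in (1, 2); Newton's method refines it to λ ≈ 1.9169. p(8) = -77 and p(9) = 16 have opposite signs, so a root lies in (8, 9); Newton's method refines it to λ ≈ 8.8568. Check (Vieta): the three roots sum to 4, matching tr M = 4.
Thus the eigenvalues (to 4 decimals) are -6.7737 (modulus 6.7737); 1.9169 (modulus 1.9169); 8.8568 (modulus 8.8568). The spectral radius is the largest modulus: r(A) ≈ 8.8568. (Cross-check: r(A) ≤ ||A||_2 ≈ 8.9092; equality holds whenever A is normal, though it can also hold for some non-normal A.)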